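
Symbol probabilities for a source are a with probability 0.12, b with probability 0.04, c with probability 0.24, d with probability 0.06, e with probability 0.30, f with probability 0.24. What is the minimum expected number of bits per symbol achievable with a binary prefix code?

2.32 bits/symbol

Repeatedly combine the two least-probable nodes; the expected code length is the sum of the merged weights.
merge 1/25 + 3/50 → 1/10
merge 1/10 + 3/25 → 11/50
merge 11/50 + 6/25 → 23/50
merge 6/25 + 3/10 → 27/50
merge 23/50 + 27/50 → 1
L = 1/10 + 11/50 + 23/50 + 27/50 + 1 = 58/25 = 2.32 bits/symbol.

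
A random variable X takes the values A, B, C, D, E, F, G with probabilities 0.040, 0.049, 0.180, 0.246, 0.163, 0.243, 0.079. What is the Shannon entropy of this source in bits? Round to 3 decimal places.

2.554 bits

H = −Σ pᵢ log₂ pᵢ.
−0.040·log₂(0.040) = 0.1858
−0.049·log₂(0.049) = 0.2132
−0.180·log₂(0.180) = 0.4453
−0.246·log₂(0.246) = 0.4977
−0.163·log₂(0.163) = 0.4266
−0.243·log₂(0.243) = 0.4960
−0.079·log₂(0.079) = 0.2893
Sum ≈ 2.5538 → 2.554 bits.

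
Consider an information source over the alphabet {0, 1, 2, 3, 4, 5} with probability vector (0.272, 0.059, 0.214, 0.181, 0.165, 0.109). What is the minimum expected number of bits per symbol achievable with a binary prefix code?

Repeatedly combine the two least-probable nodes; the expected code length is the sum of the merged weights.
merge 59/1000 + 109/1000 → 21/125
merge 33/200 + 21/125 → 333/1000
merge 181/1000 + 107/500 → 79/200
merge 34/125 + 333/1000 → 121/200
merge 79/200 + 121/200 → 1
L = 21/125 + 333/1000 + 79/200 + 121/200 + 1 = 2501/1000 = 2.501 bits/symbol.

2.501 bits/symbol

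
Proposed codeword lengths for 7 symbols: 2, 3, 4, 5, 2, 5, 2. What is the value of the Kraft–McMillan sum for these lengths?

With common denominator 2^5 = 32: Σ 2^(−ℓᵢ) = 8/32 + 4/32 + 2/32 + 1/32 + 8/32 + 1/32 + 8/32 = 32/32 = 1.

1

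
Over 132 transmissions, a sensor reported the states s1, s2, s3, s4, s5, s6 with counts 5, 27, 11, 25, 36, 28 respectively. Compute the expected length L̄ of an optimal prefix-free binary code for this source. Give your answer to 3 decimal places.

Probabilities are the counts divided by 132.
Repeatedly combine the two least-probable nodes; the expected code length is the sum of the merged weights.
merge 5/132 + 1/12 → 4/33
merge 4/33 + 25/132 → 41/132
merge 9/44 + 7/33 → 5/12
merge 3/11 + 41/132 → 7/12
merge 5/12 + 7/12 → 1
L = 4/33 + 41/132 + 5/12 + 7/12 + 1 = 107/44 ≈ 2.432 bits/symbol.

2.432 bits/symbol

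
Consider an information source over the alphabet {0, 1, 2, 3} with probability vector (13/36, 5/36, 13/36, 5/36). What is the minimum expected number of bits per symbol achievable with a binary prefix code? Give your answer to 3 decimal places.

1.917 bits/symbol

Repeatedly combine the two least-probable nodes; the expected code length is the sum of the merged weights.
merge 5/36 + 5/36 → 5/18
merge 5/18 + 13/36 → 23/36
merge 13/36 + 23/36 → 1
L = 5/18 + 23/36 + 1 = 23/12 ≈ 1.917 bits/symbol.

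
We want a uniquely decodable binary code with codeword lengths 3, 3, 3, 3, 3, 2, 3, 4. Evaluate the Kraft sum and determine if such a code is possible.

1.0625; no

With common denominator 2^4 = 16: Σ 2^(−ℓᵢ) = 2/16 + 2/16 + 2/16 + 2/16 + 2/16 + 4/16 + 2/16 + 1/16 = 17/16 = 1.0625.
Kraft's inequality requires Σ ≤ 1; here Σ = 1.0625 > 1, so no such prefix code exists.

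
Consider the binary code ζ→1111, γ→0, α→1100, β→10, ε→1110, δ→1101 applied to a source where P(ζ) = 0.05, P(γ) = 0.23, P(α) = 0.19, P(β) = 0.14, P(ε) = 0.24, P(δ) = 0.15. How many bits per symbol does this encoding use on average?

L̄ = Σ pᵢ·ℓᵢ = 0.05·4 + 0.23·1 + 0.19·4 + 0.14·2 + 0.24·4 + 0.15·4 = 3.03 bits/symbol.

3.03 bits/symbol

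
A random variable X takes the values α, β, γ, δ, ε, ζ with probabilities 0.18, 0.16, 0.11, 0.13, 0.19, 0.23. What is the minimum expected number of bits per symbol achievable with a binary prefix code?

Repeatedly combine the two least-probable nodes; the expected code length is the sum of the merged weights.
merge 11/100 + 13/100 → 6/25
merge 4/25 + 9/50 → 17/50
merge 19/100 + 23/100 → 21/50
merge 6/25 + 17/50 → 29/50
merge 21/50 + 29/50 → 1
L = 6/25 + 17/50 + 21/50 + 29/50 + 1 = 129/50 = 2.58 bits/symbol.

2.58 bits/symbol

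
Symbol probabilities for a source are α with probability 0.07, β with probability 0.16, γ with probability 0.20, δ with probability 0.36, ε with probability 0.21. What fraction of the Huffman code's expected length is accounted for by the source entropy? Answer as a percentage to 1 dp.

96.8%

Entropy H = −Σ p log₂ p ≈ 2.1594 bits.
Huffman merges: 7/100+4/25→23/100; 1/5+21/100→41/100; 23/100+9/25→59/100; 41/100+59/100→1. L = 223/100 ≈ 2.2300.
Efficiency = H/L = 2.1594/2.2300 = 96.8%.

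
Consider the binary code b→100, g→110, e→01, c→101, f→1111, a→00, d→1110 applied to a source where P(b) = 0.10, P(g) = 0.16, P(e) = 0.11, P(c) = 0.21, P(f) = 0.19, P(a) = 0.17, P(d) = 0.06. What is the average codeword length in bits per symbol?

2.97 bits/symbol

L̄ = Σ pᵢ·ℓᵢ = 0.10·3 + 0.16·3 + 0.11·2 + 0.21·3 + 0.19·4 + 0.17·2 + 0.06·4 = 2.97 bits/symbol.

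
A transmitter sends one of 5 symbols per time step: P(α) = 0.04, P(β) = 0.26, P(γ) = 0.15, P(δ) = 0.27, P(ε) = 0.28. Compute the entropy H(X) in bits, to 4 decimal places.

2.1258 bits

H = −Σ pᵢ log₂ pᵢ.
−0.04·log₂(0.04) = 0.1858
−0.26·log₂(0.26) = 0.5053
−0.15·log₂(0.15) = 0.4105
−0.27·log₂(0.27) = 0.5100
−0.28·log₂(0.28) = 0.5142
Sum ≈ 2.1258 → 2.1258 bits.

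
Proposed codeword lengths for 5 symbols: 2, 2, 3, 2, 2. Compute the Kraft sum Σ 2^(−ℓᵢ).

1.125

With common denominator 2^3 = 8: Σ 2^(−ℓᵢ) = 2/8 + 2/8 + 1/8 + 2/8 + 2/8 = 9/8 = 1.125.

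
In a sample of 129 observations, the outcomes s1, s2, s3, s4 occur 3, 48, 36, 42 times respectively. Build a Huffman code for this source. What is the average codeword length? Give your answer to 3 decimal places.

1.930 bits/symbol

Probabilities are the counts divided by 129.
Repeatedly combine the two least-probable nodes; the expected code length is the sum of the merged weights.
merge 1/43 + 12/43 → 13/43
merge 13/43 + 14/43 → 27/43
merge 16/43 + 27/43 → 1
L = 13/43 + 27/43 + 1 = 83/43 ≈ 1.930 bits/symbol.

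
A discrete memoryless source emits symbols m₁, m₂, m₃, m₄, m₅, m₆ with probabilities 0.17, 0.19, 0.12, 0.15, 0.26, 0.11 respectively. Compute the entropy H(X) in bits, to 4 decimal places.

2.5230 bits

H = −Σ pᵢ log₂ pᵢ.
−0.17·log₂(0.17) = 0.4346
−0.19·log₂(0.19) = 0.4552
−0.12·log₂(0.12) = 0.3671
−0.15·log₂(0.15) = 0.4105
−0.26·log₂(0.26) = 0.5053
−0.11·log₂(0.11) = 0.3503
Sum ≈ 2.5230 → 2.5230 bits.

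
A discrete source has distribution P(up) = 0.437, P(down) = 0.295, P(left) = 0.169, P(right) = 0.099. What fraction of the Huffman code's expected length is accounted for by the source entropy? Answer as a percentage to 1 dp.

Entropy H = −Σ p log₂ p ≈ 1.8052 bits.
Huffman merges: 99/1000+169/1000→67/250; 67/250+59/200→563/1000; 437/1000+563/1000→1. L = 1831/1000 ≈ 1.8310.
Efficiency = H/L = 1.8052/1.8310 = 98.6%.

98.6%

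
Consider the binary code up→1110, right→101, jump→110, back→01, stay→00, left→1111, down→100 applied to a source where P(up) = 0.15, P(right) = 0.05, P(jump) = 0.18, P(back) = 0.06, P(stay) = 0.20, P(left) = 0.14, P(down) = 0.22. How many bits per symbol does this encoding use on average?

L̄ = Σ pᵢ·ℓᵢ = 0.15·4 + 0.05·3 + 0.18·3 + 0.06·2 + 0.20·2 + 0.14·4 + 0.22·3 = 3.03 bits/symbol.

3.03 bits/symbol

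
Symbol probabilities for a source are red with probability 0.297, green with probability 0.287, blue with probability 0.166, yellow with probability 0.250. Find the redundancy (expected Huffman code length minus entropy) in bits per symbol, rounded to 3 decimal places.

0.033 bits

Entropy H = −Σ p log₂ p ≈ 1.9671 bits.
Huffman merges: 83/500+1/4→52/125; 287/1000+297/1000→73/125; 52/125+73/125→1. L = 2 ≈ 2.0000.
L − H = 2.0000 − 1.9671 = 0.033 bits.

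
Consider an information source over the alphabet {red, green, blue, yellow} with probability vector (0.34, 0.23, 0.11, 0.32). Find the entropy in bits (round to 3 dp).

1.893 bits

H = −Σ pᵢ log₂ pᵢ.
−0.34·log₂(0.34) = 0.5292
−0.23·log₂(0.23) = 0.4877
−0.11·log₂(0.11) = 0.3503
−0.32·log₂(0.32) = 0.5260
Sum ≈ 1.8932 → 1.893 bits.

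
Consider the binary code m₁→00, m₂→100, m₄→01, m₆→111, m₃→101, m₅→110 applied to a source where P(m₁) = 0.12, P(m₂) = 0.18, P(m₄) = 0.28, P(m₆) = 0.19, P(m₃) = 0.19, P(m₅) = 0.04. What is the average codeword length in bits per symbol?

2.6 bits/symbol

L̄ = Σ pᵢ·ℓᵢ = 0.12·2 + 0.18·3 + 0.28·2 + 0.19·3 + 0.19·3 + 0.04·3 = 2.6 bits/symbol.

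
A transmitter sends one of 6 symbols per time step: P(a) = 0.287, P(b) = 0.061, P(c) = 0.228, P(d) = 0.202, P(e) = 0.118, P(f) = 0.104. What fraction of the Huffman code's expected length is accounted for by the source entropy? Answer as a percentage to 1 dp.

98.8%

Entropy H = −Σ p log₂ p ≈ 2.4188 bits.
Huffman merges: 61/1000+13/125→33/200; 59/500+33/200→283/1000; 101/500+57/250→43/100; 283/1000+287/1000→57/100; 43/100+57/100→1. L = 306/125 ≈ 2.4480.
Efficiency = H/L = 2.4188/2.4480 = 98.8%.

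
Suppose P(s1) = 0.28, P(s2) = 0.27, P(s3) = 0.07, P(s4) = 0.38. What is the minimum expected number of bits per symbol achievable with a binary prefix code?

Repeatedly combine the two least-probable nodes; the expected code length is the sum of the merged weights.
merge 7/100 + 27/100 → 17/50
merge 7/25 + 17/50 → 31/50
merge 19/50 + 31/50 → 1
L = 17/50 + 31/50 + 1 = 49/25 = 1.96 bits/symbol.

1.96 bits/symbol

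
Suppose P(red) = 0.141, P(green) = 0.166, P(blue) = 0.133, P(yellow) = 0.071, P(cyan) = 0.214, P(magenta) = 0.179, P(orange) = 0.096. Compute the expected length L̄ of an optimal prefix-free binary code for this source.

2.774 bits/symbol

Repeatedly combine the two least-probable nodes; the expected code length is the sum of the merged weights.
merge 71/1000 + 12/125 → 167/1000
merge 133/1000 + 141/1000 → 137/500
merge 83/500 + 167/1000 → 333/1000
merge 179/1000 + 107/500 → 393/1000
merge 137/500 + 333/1000 → 607/1000
merge 393/1000 + 607/1000 → 1
L = 167/1000 + 137/500 + 333/1000 + 393/1000 + 607/1000 + 1 = 1387/500 = 2.774 bits/symbol.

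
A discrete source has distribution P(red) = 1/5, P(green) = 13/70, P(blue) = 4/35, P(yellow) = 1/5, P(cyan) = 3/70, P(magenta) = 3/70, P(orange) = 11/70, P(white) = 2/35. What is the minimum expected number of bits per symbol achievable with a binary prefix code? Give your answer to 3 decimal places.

Repeatedly combine the two least-probable nodes; the expected code length is the sum of the merged weights.
merge 3/70 + 3/70 → 3/35
merge 2/35 + 3/35 → 1/7
merge 4/35 + 1/7 → 9/35
merge 11/70 + 13/70 → 12/35
merge 1/5 + 1/5 → 2/5
merge 9/35 + 12/35 → 3/5
merge 2/5 + 3/5 → 1
L = 3/35 + 1/7 + 9/35 + 12/35 + 2/5 + 3/5 + 1 = 99/35 ≈ 2.829 bits/symbol.

2.829 bits/symbol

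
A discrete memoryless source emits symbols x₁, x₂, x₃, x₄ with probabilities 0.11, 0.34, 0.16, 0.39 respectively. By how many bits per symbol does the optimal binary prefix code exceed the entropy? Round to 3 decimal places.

0.048 bits

Entropy H = −Σ p log₂ p ≈ 1.8323 bits.
Huffman merges: 11/100+4/25→27/100; 27/100+17/50→61/100; 39/100+61/100→1. L = 47/25 ≈ 1.8800.
L − H = 1.8800 − 1.8323 = 0.048 bits.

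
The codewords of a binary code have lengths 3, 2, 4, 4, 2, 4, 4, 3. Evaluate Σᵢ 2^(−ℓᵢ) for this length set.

With common denominator 2^4 = 16: Σ 2^(−ℓᵢ) = 2/16 + 4/16 + 1/16 + 1/16 + 4/16 + 1/16 + 1/16 + 2/16 = 16/16 = 1.

1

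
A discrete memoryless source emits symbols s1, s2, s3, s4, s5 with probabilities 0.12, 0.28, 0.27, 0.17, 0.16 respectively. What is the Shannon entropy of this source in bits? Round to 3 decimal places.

H = −Σ pᵢ log₂ pᵢ.
−0.12·log₂(0.12) = 0.3671
−0.28·log₂(0.28) = 0.5142
−0.27·log₂(0.27) = 0.5100
−0.17·log₂(0.17) = 0.4346
−0.16·log₂(0.16) = 0.4230
Sum ≈ 2.2489 → 2.249 bits.

2.249 bits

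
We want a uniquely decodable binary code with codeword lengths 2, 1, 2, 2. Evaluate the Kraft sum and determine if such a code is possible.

1.25; no

With common denominator 2^2 = 4: Σ 2^(−ℓᵢ) = 1/4 + 2/4 + 1/4 + 1/4 = 5/4 = 1.25.
Kraft's inequality requires Σ ≤ 1; here Σ = 1.25 > 1, so no such prefix code exists.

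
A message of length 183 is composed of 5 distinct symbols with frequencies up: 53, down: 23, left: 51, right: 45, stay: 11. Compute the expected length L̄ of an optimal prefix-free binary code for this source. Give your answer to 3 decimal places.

2.186 bits/symbol

Probabilities are the counts divided by 183.
Repeatedly combine the two least-probable nodes; the expected code length is the sum of the merged weights.
merge 11/183 + 23/183 → 34/183
merge 34/183 + 15/61 → 79/183
merge 17/61 + 53/183 → 104/183
merge 79/183 + 104/183 → 1
L = 34/183 + 79/183 + 104/183 + 1 = 400/183 ≈ 2.186 bits/symbol.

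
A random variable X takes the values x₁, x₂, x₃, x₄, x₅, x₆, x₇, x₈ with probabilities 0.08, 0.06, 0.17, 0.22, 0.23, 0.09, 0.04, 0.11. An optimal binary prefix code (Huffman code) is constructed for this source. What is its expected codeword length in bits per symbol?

2.82 bits/symbol

Repeatedly combine the two least-probable nodes; the expected code length is the sum of the merged weights.
merge 1/25 + 3/50 → 1/10
merge 2/25 + 9/100 → 17/100
merge 1/10 + 11/100 → 21/100
merge 17/100 + 17/100 → 17/50
merge 21/100 + 11/50 → 43/100
merge 23/100 + 17/50 → 57/100
merge 43/100 + 57/100 → 1
L = 1/10 + 17/100 + 21/100 + 17/50 + 43/100 + 57/100 + 1 = 141/50 = 2.82 bits/symbol.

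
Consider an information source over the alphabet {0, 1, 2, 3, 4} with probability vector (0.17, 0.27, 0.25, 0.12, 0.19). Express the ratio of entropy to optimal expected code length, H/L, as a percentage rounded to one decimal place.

99.0%

Entropy H = −Σ p log₂ p ≈ 2.2669 bits.
Huffman merges: 3/25+17/100→29/100; 19/100+1/4→11/25; 27/100+29/100→14/25; 11/25+14/25→1. L = 229/100 ≈ 2.2900.
Efficiency = H/L = 2.2669/2.2900 = 99.0%.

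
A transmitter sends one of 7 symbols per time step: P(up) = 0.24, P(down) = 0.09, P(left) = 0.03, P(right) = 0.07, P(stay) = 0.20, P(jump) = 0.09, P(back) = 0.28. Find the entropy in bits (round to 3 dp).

2.518 bits

H = −Σ pᵢ log₂ pᵢ.
−0.24·log₂(0.24) = 0.4941
−0.09·log₂(0.09) = 0.3127
−0.03·log₂(0.03) = 0.1518
−0.07·log₂(0.07) = 0.2686
−0.20·log₂(0.20) = 0.4644
−0.09·log₂(0.09) = 0.3127
−0.28·log₂(0.28) = 0.5142
Sum ≈ 2.5184 → 2.518 bits.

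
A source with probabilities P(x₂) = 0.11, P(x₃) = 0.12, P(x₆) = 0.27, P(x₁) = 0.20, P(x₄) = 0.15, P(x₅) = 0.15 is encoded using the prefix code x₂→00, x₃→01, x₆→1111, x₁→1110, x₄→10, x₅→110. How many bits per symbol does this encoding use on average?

L̄ = Σ pᵢ·ℓᵢ = 0.11·2 + 0.12·2 + 0.27·4 + 0.20·4 + 0.15·2 + 0.15·3 = 3.09 bits/symbol.

3.09 bits/symbol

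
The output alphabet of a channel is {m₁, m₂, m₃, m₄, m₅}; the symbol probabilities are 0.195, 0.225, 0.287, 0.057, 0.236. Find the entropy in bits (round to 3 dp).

2.188 bits

H = −Σ pᵢ log₂ pᵢ.
−0.195·log₂(0.195) = 0.4599
−0.225·log₂(0.225) = 0.4842
−0.287·log₂(0.287) = 0.5169
−0.057·log₂(0.057) = 0.2356
−0.236·log₂(0.236) = 0.4916
Sum ≈ 2.1881 → 2.188 bits.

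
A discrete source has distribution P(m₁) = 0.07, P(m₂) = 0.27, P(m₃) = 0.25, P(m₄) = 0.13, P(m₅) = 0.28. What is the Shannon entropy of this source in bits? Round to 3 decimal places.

H = −Σ pᵢ log₂ pᵢ.
−0.07·log₂(0.07) = 0.2686
−0.27·log₂(0.27) = 0.5100
−0.25·log₂(0.25) = 0.5000
−0.13·log₂(0.13) = 0.3826
−0.28·log₂(0.28) = 0.5142
Sum ≈ 2.1754 → 2.175 bits.

2.175 bits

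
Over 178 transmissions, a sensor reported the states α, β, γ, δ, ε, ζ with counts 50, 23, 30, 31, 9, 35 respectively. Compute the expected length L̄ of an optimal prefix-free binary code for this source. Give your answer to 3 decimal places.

Probabilities are the counts divided by 178.
Repeatedly combine the two least-probable nodes; the expected code length is the sum of the merged weights.
merge 9/178 + 23/178 → 16/89
merge 15/89 + 31/178 → 61/178
merge 16/89 + 35/178 → 67/178
merge 25/89 + 61/178 → 111/178
merge 67/178 + 111/178 → 1
L = 16/89 + 61/178 + 67/178 + 111/178 + 1 = 449/178 ≈ 2.522 bits/symbol.

2.522 bits/symbol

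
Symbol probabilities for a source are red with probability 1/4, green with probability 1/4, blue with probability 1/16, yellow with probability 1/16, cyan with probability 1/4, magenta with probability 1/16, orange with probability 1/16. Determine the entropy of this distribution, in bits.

Each probability is a power of 1/2, so log₂(1/p) is an integer.
H = Σ p·log₂(1/p) = 1/4·2 + 1/4·2 + 1/16·4 + 1/16·4 + 1/4·2 + 1/16·4 + 1/16·4 = 2.5 bits.

2.5 bits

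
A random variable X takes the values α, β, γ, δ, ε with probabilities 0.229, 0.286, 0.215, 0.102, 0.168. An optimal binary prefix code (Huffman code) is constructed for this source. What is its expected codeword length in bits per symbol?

2.27 bits/symbol

Repeatedly combine the two least-probable nodes; the expected code length is the sum of the merged weights.
merge 51/500 + 21/125 → 27/100
merge 43/200 + 229/1000 → 111/250
merge 27/100 + 143/500 → 139/250
merge 111/250 + 139/250 → 1
L = 27/100 + 111/250 + 139/250 + 1 = 227/100 = 2.27 bits/symbol.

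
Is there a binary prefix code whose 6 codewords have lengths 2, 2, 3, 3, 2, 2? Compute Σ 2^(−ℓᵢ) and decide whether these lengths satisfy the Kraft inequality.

1.25; no

With common denominator 2^3 = 8: Σ 2^(−ℓᵢ) = 2/8 + 2/8 + 1/8 + 1/8 + 2/8 + 2/8 = 10/8 = 1.25.
Kraft's inequality requires Σ ≤ 1; here Σ = 1.25 > 1, so no such prefix code exists.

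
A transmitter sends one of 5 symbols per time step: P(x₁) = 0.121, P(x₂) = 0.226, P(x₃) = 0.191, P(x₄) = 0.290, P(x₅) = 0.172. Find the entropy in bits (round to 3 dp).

H = −Σ pᵢ log₂ pᵢ.
−0.121·log₂(0.121) = 0.3687
−0.226·log₂(0.226) = 0.4849
−0.191·log₂(0.191) = 0.4562
−0.290·log₂(0.290) = 0.5179
−0.172·log₂(0.172) = 0.4368
Sum ≈ 2.2645 → 2.264 bits.

2.264 bits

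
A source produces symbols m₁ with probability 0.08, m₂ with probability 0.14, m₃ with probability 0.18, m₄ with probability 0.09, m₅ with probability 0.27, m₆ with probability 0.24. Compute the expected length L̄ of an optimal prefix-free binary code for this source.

2.48 bits/symbol

Repeatedly combine the two least-probable nodes; the expected code length is the sum of the merged weights.
merge 2/25 + 9/100 → 17/100
merge 7/50 + 17/100 → 31/100
merge 9/50 + 6/25 → 21/50
merge 27/100 + 31/100 → 29/50
merge 21/50 + 29/50 → 1
L = 17/100 + 31/100 + 21/50 + 29/50 + 1 = 62/25 = 2.48 bits/symbol.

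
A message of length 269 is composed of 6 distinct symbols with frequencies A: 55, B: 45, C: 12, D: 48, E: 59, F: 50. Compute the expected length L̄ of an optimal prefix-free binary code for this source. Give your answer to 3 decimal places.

Probabilities are the counts divided by 269.
Repeatedly combine the two least-probable nodes; the expected code length is the sum of the merged weights.
merge 12/269 + 45/269 → 57/269
merge 48/269 + 50/269 → 98/269
merge 55/269 + 57/269 → 112/269
merge 59/269 + 98/269 → 157/269
merge 112/269 + 157/269 → 1
L = 57/269 + 98/269 + 112/269 + 157/269 + 1 = 693/269 ≈ 2.576 bits/symbol.

2.576 bits/symbol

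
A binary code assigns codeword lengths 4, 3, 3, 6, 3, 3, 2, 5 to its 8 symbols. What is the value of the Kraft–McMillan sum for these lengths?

With common denominator 2^6 = 64: Σ 2^(−ℓᵢ) = 4/64 + 8/64 + 8/64 + 1/64 + 8/64 + 8/64 + 16/64 + 2/64 = 55/64 = 0.859375.

0.859375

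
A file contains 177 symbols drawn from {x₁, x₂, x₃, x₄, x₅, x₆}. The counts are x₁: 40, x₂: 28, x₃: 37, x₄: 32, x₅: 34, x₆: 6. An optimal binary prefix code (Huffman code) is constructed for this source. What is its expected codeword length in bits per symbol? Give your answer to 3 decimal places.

Probabilities are the counts divided by 177.
Repeatedly combine the two least-probable nodes; the expected code length is the sum of the merged weights.
merge 2/59 + 28/177 → 34/177
merge 32/177 + 34/177 → 22/59
merge 34/177 + 37/177 → 71/177
merge 40/177 + 22/59 → 106/177
merge 71/177 + 106/177 → 1
L = 34/177 + 22/59 + 71/177 + 106/177 + 1 = 454/177 ≈ 2.565 bits/symbol.

2.565 bits/symbol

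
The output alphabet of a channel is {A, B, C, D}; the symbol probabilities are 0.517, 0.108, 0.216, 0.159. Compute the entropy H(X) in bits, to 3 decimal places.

H = −Σ pᵢ log₂ pᵢ.
−0.517·log₂(0.517) = 0.4921
−0.108·log₂(0.108) = 0.3468
−0.216·log₂(0.216) = 0.4776
−0.159·log₂(0.159) = 0.4218
Sum ≈ 1.7382 → 1.738 bits.

1.738 bits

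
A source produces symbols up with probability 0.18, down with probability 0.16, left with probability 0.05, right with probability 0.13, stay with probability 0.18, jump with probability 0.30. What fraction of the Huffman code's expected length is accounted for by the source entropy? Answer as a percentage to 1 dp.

Entropy H = −Σ p log₂ p ≈ 2.4335 bits.
Huffman merges: 1/20+13/100→9/50; 4/25+9/50→17/50; 9/50+9/50→9/25; 3/10+17/50→16/25; 9/25+16/25→1. L = 63/25 ≈ 2.5200.
Efficiency = H/L = 2.4335/2.5200 = 96.6%.

96.6%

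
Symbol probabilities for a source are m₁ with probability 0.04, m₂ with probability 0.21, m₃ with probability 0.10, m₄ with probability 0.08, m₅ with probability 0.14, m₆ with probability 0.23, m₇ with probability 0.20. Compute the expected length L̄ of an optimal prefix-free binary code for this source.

2.68 bits/symbol

Repeatedly combine the two least-probable nodes; the expected code length is the sum of the merged weights.
merge 1/25 + 2/25 → 3/25
merge 1/10 + 3/25 → 11/50
merge 7/50 + 1/5 → 17/50
merge 21/100 + 11/50 → 43/100
merge 23/100 + 17/50 → 57/100
merge 43/100 + 57/100 → 1
L = 3/25 + 11/50 + 17/50 + 43/100 + 57/100 + 1 = 67/25 = 2.68 bits/symbol.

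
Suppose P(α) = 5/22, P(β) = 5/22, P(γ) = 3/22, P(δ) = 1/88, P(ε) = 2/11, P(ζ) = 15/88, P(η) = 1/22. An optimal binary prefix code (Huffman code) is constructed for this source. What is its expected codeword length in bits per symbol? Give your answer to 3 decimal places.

2.602 bits/symbol

Repeatedly combine the two least-probable nodes; the expected code length is the sum of the merged weights.
merge 1/88 + 1/22 → 5/88
merge 5/88 + 3/22 → 17/88
merge 15/88 + 2/11 → 31/88
merge 17/88 + 5/22 → 37/88
merge 5/22 + 31/88 → 51/88
merge 37/88 + 51/88 → 1
L = 5/88 + 17/88 + 31/88 + 37/88 + 51/88 + 1 = 229/88 ≈ 2.602 bits/symbol.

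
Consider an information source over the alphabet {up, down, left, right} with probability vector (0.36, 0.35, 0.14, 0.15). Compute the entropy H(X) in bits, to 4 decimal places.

1.8684 bits

H = −Σ pᵢ log₂ pᵢ.
−0.36·log₂(0.36) = 0.5306
−0.35·log₂(0.35) = 0.5301
−0.14·log₂(0.14) = 0.3971
−0.15·log₂(0.15) = 0.4105
Sum ≈ 1.8684 → 1.8684 bits.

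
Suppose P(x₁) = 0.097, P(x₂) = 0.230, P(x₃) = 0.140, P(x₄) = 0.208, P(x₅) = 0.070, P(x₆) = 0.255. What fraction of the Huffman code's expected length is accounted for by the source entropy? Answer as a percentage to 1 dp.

Entropy H = −Σ p log₂ p ≈ 2.4537 bits.
Huffman merges: 7/100+97/1000→167/1000; 7/50+167/1000→307/1000; 26/125+23/100→219/500; 51/200+307/1000→281/500; 219/500+281/500→1. L = 1237/500 ≈ 2.4740.
Efficiency = H/L = 2.4537/2.4740 = 99.2%.

99.2%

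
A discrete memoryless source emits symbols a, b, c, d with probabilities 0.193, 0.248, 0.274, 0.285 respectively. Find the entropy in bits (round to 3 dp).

1.985 bits

H = −Σ pᵢ log₂ pᵢ.
−0.193·log₂(0.193) = 0.4581
−0.248·log₂(0.248) = 0.4989
−0.274·log₂(0.274) = 0.5118
−0.285·log₂(0.285) = 0.5161
Sum ≈ 1.9848 → 1.985 bits.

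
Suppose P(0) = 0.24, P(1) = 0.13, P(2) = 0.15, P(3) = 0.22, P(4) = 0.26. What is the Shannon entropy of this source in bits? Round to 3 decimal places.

2.273 bits

H = −Σ pᵢ log₂ pᵢ.
−0.24·log₂(0.24) = 0.4941
−0.13·log₂(0.13) = 0.3826
−0.15·log₂(0.15) = 0.4105
−0.22·log₂(0.22) = 0.4806
−0.26·log₂(0.26) = 0.5053
Sum ≈ 2.2732 → 2.273 bits.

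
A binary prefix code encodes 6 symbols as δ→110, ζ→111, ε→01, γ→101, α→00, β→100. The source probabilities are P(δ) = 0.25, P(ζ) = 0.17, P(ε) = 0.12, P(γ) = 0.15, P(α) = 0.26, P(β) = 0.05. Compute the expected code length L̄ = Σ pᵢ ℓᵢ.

2.62 bits/symbol

L̄ = Σ pᵢ·ℓᵢ = 0.25·3 + 0.17·3 + 0.12·2 + 0.15·3 + 0.26·2 + 0.05·3 = 2.62 bits/symbol.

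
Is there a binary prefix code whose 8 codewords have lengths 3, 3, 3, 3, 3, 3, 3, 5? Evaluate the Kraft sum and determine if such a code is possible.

With common denominator 2^5 = 32: Σ 2^(−ℓᵢ) = 4/32 + 4/32 + 4/32 + 4/32 + 4/32 + 4/32 + 4/32 + 1/32 = 29/32 = 0.90625.
Kraft's inequality requires Σ ≤ 1; here Σ = 0.90625 ≤ 1, so such a prefix code exists.

0.90625; yes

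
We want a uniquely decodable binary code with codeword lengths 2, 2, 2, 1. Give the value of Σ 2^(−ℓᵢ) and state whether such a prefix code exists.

1.25; no

With common denominator 2^2 = 4: Σ 2^(−ℓᵢ) = 1/4 + 1/4 + 1/4 + 2/4 = 5/4 = 1.25.
Kraft's inequality requires Σ ≤ 1; here Σ = 1.25 > 1, so no such prefix code exists.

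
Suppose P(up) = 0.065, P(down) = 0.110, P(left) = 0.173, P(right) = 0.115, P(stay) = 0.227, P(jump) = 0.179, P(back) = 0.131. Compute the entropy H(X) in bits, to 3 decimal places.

2.717 bits

H = −Σ pᵢ log₂ pᵢ.
−0.065·log₂(0.065) = 0.2563
−0.110·log₂(0.110) = 0.3503
−0.173·log₂(0.173) = 0.4379
−0.115·log₂(0.115) = 0.3588
−0.227·log₂(0.227) = 0.4856
−0.179·log₂(0.179) = 0.4443
−0.131·log₂(0.131) = 0.3841
Sum ≈ 2.7174 → 2.717 bits.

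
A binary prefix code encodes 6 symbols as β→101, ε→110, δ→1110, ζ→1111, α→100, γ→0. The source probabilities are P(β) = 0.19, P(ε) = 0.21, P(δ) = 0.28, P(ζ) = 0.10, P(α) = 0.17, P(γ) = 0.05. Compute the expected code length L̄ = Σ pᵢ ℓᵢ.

3.28 bits/symbol

L̄ = Σ pᵢ·ℓᵢ = 0.19·3 + 0.21·3 + 0.28·4 + 0.10·4 + 0.17·3 + 0.05·1 = 3.28 bits/symbol.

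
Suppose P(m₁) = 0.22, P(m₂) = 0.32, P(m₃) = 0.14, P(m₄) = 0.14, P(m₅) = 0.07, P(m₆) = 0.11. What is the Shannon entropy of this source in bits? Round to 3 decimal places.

H = −Σ pᵢ log₂ pᵢ.
−0.22·log₂(0.22) = 0.4806
−0.32·log₂(0.32) = 0.5260
−0.14·log₂(0.14) = 0.3971
−0.14·log₂(0.14) = 0.3971
−0.07·log₂(0.07) = 0.2686
−0.11·log₂(0.11) = 0.3503
Sum ≈ 2.4197 → 2.420 bits.

2.420 bits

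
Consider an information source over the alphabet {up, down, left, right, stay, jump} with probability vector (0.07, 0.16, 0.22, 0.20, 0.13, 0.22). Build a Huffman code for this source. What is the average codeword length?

Repeatedly combine the two least-probable nodes; the expected code length is the sum of the merged weights.
merge 7/100 + 13/100 → 1/5
merge 4/25 + 1/5 → 9/25
merge 1/5 + 11/50 → 21/50
merge 11/50 + 9/25 → 29/50
merge 21/50 + 29/50 → 1
L = 1/5 + 9/25 + 21/50 + 29/50 + 1 = 64/25 = 2.56 bits/symbol.

2.56 bits/symbol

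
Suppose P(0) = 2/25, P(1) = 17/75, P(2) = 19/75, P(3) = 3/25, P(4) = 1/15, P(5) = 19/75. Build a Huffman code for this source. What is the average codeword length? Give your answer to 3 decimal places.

2.413 bits/symbol

Repeatedly combine the two least-probable nodes; the expected code length is the sum of the merged weights.
merge 1/15 + 2/25 → 11/75
merge 3/25 + 11/75 → 4/15
merge 17/75 + 19/75 → 12/25
merge 19/75 + 4/15 → 13/25
merge 12/25 + 13/25 → 1
L = 11/75 + 4/15 + 12/25 + 13/25 + 1 = 181/75 ≈ 2.413 bits/symbol.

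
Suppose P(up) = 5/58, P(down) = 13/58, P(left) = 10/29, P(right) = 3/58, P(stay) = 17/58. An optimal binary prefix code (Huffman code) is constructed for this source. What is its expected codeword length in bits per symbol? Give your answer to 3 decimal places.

Repeatedly combine the two least-probable nodes; the expected code length is the sum of the merged weights.
merge 3/58 + 5/58 → 4/29
merge 4/29 + 13/58 → 21/58
merge 17/58 + 10/29 → 37/58
merge 21/58 + 37/58 → 1
L = 4/29 + 21/58 + 37/58 + 1 = 62/29 ≈ 2.138 bits/symbol.

2.138 bits/symbol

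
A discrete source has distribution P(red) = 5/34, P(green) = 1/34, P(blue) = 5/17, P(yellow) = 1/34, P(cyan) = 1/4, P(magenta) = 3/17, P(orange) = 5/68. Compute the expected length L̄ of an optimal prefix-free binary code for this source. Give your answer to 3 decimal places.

2.471 bits/symbol

Repeatedly combine the two least-probable nodes; the expected code length is the sum of the merged weights.
merge 1/34 + 1/34 → 1/17
merge 1/17 + 5/68 → 9/68
merge 9/68 + 5/34 → 19/68
merge 3/17 + 1/4 → 29/68
merge 19/68 + 5/17 → 39/68
merge 29/68 + 39/68 → 1
L = 1/17 + 9/68 + 19/68 + 29/68 + 39/68 + 1 = 42/17 ≈ 2.471 bits/symbol.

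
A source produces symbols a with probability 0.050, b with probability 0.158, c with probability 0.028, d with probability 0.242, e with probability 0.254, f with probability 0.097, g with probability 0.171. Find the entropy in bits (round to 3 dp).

2.541 bits

H = −Σ pᵢ log₂ pᵢ.
−0.050·log₂(0.050) = 0.2161
−0.158·log₂(0.158) = 0.4206
−0.028·log₂(0.028) = 0.1444
−0.242·log₂(0.242) = 0.4954
−0.254·log₂(0.254) = 0.5022
−0.097·log₂(0.097) = 0.3265
−0.171·log₂(0.171) = 0.4357
Sum ≈ 2.5409 → 2.541 bits.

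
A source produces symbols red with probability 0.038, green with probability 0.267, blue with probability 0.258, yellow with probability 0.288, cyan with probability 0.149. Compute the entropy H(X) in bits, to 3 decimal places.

2.119 bits

H = −Σ pᵢ log₂ pᵢ.
−0.038·log₂(0.038) = 0.1793
−0.267·log₂(0.267) = 0.5087
−0.258·log₂(0.258) = 0.5043
−0.288·log₂(0.288) = 0.5172
−0.149·log₂(0.149) = 0.4092
Sum ≈ 2.1187 → 2.119 bits.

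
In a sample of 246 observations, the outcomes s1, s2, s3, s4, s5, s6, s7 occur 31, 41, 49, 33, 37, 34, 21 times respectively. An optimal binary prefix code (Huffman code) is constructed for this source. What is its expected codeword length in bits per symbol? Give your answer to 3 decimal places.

Probabilities are the counts divided by 246.
Repeatedly combine the two least-probable nodes; the expected code length is the sum of the merged weights.
merge 7/82 + 31/246 → 26/123
merge 11/82 + 17/123 → 67/246
merge 37/246 + 1/6 → 13/41
merge 49/246 + 26/123 → 101/246
merge 67/246 + 13/41 → 145/246
merge 101/246 + 145/246 → 1
L = 26/123 + 67/246 + 13/41 + 101/246 + 145/246 + 1 = 689/246 ≈ 2.801 bits/symbol.

2.801 bits/symbol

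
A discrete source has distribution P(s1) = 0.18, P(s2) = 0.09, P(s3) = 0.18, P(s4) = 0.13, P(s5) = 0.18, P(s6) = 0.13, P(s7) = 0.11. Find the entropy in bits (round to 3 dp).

H = −Σ pᵢ log₂ pᵢ.
−0.18·log₂(0.18) = 0.4453
−0.09·log₂(0.09) = 0.3127
−0.18·log₂(0.18) = 0.4453
−0.13·log₂(0.13) = 0.3826
−0.18·log₂(0.18) = 0.4453
−0.13·log₂(0.13) = 0.3826
−0.11·log₂(0.11) = 0.3503
Sum ≈ 2.7642 → 2.764 bits.

2.764 bits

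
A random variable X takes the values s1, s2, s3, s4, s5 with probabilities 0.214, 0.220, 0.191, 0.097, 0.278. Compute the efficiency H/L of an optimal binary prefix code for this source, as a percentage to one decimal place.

98.5%

Entropy H = −Σ p log₂ p ≈ 2.2527 bits.
Huffman merges: 97/1000+191/1000→36/125; 107/500+11/50→217/500; 139/500+36/125→283/500; 217/500+283/500→1. L = 286/125 ≈ 2.2880.
Efficiency = H/L = 2.2527/2.2880 = 98.5%.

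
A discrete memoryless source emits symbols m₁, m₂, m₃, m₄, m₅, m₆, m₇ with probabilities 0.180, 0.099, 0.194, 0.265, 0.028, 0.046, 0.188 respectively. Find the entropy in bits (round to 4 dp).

H = −Σ pᵢ log₂ pᵢ.
−0.180·log₂(0.180) = 0.4453
−0.099·log₂(0.099) = 0.3303
−0.194·log₂(0.194) = 0.4590
−0.265·log₂(0.265) = 0.5077
−0.028·log₂(0.028) = 0.1444
−0.046·log₂(0.046) = 0.2043
−0.188·log₂(0.188) = 0.4533
Sum ≈ 2.5444 → 2.5444 bits.

2.5444 bits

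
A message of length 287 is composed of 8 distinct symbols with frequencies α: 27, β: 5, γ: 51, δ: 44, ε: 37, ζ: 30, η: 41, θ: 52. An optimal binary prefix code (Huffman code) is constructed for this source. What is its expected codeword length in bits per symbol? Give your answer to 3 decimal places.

2.930 bits/symbol

Probabilities are the counts divided by 287.
Repeatedly combine the two least-probable nodes; the expected code length is the sum of the merged weights.
merge 5/287 + 27/287 → 32/287
merge 30/287 + 32/287 → 62/287
merge 37/287 + 1/7 → 78/287
merge 44/287 + 51/287 → 95/287
merge 52/287 + 62/287 → 114/287
merge 78/287 + 95/287 → 173/287
merge 114/287 + 173/287 → 1
L = 32/287 + 62/287 + 78/287 + 95/287 + 114/287 + 173/287 + 1 = 841/287 ≈ 2.930 bits/symbol.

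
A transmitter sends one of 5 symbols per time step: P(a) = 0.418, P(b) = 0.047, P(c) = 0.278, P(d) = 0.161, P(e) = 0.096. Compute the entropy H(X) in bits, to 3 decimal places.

H = −Σ pᵢ log₂ pᵢ.
−0.418·log₂(0.418) = 0.5260
−0.047·log₂(0.047) = 0.2073
−0.278·log₂(0.278) = 0.5134
−0.161·log₂(0.161) = 0.4242
−0.096·log₂(0.096) = 0.3246
Sum ≈ 1.9955 → 1.996 bits.

1.996 bits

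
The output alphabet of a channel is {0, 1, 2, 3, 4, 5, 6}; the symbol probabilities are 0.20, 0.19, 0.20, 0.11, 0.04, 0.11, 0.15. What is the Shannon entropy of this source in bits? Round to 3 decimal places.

H = −Σ pᵢ log₂ pᵢ.
−0.20·log₂(0.20) = 0.4644
−0.19·log₂(0.19) = 0.4552
−0.20·log₂(0.20) = 0.4644
−0.11·log₂(0.11) = 0.3503
−0.04·log₂(0.04) = 0.1858
−0.11·log₂(0.11) = 0.3503
−0.15·log₂(0.15) = 0.4105
Sum ≈ 2.6809 → 2.681 bits.

2.681 bits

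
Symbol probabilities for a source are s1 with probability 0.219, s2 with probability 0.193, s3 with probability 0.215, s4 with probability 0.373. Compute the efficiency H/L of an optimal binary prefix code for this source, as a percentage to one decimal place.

Entropy H = −Σ p log₂ p ≈ 1.9453 bits.
Huffman merges: 193/1000+43/200→51/125; 219/1000+373/1000→74/125; 51/125+74/125→1. L = 2 ≈ 2.0000.
Efficiency = H/L = 1.9453/2.0000 = 97.3%.

97.3%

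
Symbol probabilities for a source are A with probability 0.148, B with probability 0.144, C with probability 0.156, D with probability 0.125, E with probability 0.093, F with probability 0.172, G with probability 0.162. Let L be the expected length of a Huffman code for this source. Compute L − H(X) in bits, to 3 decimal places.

Entropy H = −Σ p log₂ p ≈ 2.7846 bits.
Huffman merges: 93/1000+1/8→109/500; 18/125+37/250→73/250; 39/250+81/500→159/500; 43/250+109/500→39/100; 73/250+159/500→61/100; 39/100+61/100→1. L = 707/250 ≈ 2.8280.
L − H = 2.8280 − 2.7846 = 0.043 bits.

0.043 bits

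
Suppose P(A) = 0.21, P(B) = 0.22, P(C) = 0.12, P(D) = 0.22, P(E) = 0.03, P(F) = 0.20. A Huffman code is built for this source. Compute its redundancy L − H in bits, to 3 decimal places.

Entropy H = −Σ p log₂ p ≈ 2.4172 bits.
Huffman merges: 3/100+3/25→3/20; 3/20+1/5→7/20; 21/100+11/50→43/100; 11/50+7/20→57/100; 43/100+57/100→1. L = 5/2 ≈ 2.5000.
L − H = 2.5000 − 2.4172 = 0.083 bits.

0.083 bits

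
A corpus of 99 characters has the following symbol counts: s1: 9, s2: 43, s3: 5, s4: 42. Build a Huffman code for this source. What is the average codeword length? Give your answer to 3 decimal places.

1.707 bits/symbol

Probabilities are the counts divided by 99.
Repeatedly combine the two least-probable nodes; the expected code length is the sum of the merged weights.
merge 5/99 + 1/11 → 14/99
merge 14/99 + 14/33 → 56/99
merge 43/99 + 56/99 → 1
L = 14/99 + 56/99 + 1 = 169/99 ≈ 1.707 bits/symbol.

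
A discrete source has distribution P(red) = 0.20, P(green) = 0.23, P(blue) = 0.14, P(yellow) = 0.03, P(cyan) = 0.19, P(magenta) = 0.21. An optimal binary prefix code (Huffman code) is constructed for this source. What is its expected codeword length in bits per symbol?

2.53 bits/symbol

Repeatedly combine the two least-probable nodes; the expected code length is the sum of the merged weights.
merge 3/100 + 7/50 → 17/100
merge 17/100 + 19/100 → 9/25
merge 1/5 + 21/100 → 41/100
merge 23/100 + 9/25 → 59/100
merge 41/100 + 59/100 → 1
L = 17/100 + 9/25 + 41/100 + 59/100 + 1 = 253/100 = 2.53 bits/symbol.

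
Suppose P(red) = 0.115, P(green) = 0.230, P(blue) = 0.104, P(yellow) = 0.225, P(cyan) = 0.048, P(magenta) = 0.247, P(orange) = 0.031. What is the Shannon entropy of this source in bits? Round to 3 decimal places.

2.534 bits

H = −Σ pᵢ log₂ pᵢ.
−0.115·log₂(0.115) = 0.3588
−0.230·log₂(0.230) = 0.4877
−0.104·log₂(0.104) = 0.3396
−0.225·log₂(0.225) = 0.4842
−0.048·log₂(0.048) = 0.2103
−0.247·log₂(0.247) = 0.4983
−0.031·log₂(0.031) = 0.1554
Sum ≈ 2.5342 → 2.534 bits.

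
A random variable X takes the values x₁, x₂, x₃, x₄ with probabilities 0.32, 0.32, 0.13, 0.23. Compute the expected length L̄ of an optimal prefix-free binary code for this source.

Repeatedly combine the two least-probable nodes; the expected code length is the sum of the merged weights.
merge 13/100 + 23/100 → 9/25
merge 8/25 + 8/25 → 16/25
merge 9/25 + 16/25 → 1
L = 9/25 + 16/25 + 1 = 2 bits/symbol.

2 bits/symbol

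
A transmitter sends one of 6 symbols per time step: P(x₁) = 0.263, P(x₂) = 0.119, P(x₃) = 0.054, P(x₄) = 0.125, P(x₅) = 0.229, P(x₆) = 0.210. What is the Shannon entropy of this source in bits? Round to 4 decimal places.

H = −Σ pᵢ log₂ pᵢ.
−0.263·log₂(0.263) = 0.5068
−0.119·log₂(0.119) = 0.3654
−0.054·log₂(0.054) = 0.2274
−0.125·log₂(0.125) = 0.3750
−0.229·log₂(0.229) = 0.4870
−0.210·log₂(0.210) = 0.4728
Sum ≈ 2.4344 → 2.4344 bits.

2.4344 bits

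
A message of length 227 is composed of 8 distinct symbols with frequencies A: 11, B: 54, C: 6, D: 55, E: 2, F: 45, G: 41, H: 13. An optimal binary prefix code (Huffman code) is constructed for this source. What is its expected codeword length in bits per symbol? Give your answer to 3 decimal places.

Probabilities are the counts divided by 227.
Repeatedly combine the two least-probable nodes; the expected code length is the sum of the merged weights.
merge 2/227 + 6/227 → 8/227
merge 8/227 + 11/227 → 19/227
merge 13/227 + 19/227 → 32/227
merge 32/227 + 41/227 → 73/227
merge 45/227 + 54/227 → 99/227
merge 55/227 + 73/227 → 128/227
merge 99/227 + 128/227 → 1
L = 8/227 + 19/227 + 32/227 + 73/227 + 99/227 + 128/227 + 1 = 586/227 ≈ 2.581 bits/symbol.

2.581 bits/symbol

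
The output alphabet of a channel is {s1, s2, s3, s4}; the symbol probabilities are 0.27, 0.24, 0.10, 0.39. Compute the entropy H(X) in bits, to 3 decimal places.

1.866 bits

H = −Σ pᵢ log₂ pᵢ.
−0.27·log₂(0.27) = 0.5100
−0.24·log₂(0.24) = 0.4941
−0.10·log₂(0.10) = 0.3322
−0.39·log₂(0.39) = 0.5298
Sum ≈ 1.8661 → 1.866 bits.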